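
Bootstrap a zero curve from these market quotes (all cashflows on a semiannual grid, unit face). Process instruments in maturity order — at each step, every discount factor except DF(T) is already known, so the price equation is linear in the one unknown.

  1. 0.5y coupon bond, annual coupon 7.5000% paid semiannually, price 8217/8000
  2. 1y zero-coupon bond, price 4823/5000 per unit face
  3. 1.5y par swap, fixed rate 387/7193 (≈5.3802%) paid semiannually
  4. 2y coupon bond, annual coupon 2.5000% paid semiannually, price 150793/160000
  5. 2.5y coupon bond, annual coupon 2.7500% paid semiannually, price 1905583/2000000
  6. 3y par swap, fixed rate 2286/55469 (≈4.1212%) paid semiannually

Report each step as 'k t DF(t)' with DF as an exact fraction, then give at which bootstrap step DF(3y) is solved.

1 1/2 99/100
2 1 4823/5000
3 3/2 4613/5000
4 2 8953/10000
5 5/2 8887/10000
6 3 8857/10000
DF(3y) is solved at step 6

step 1 [0.5y] bond c/2=3/80: DF=(8217/8000 − 3/80·(0))/(1+3/80) = 99/100 ≈ 0.990000
step 2 [1y] zero: DF = P = 4823/5000 ≈ 0.964600
step 3 [1.5y] swap r/2=387/14386: DF=(1 − 387/14386·(0.990000+0.964600))/(1+387/14386) = 4613/5000 ≈ 0.922600
step 4 [2y] bond c/2=1/80: DF=(150793/160000 − 1/80·(0.990000+0.964600+0.922600))/(1+1/80) = 8953/10000 ≈ 0.895300
step 5 [2.5y] bond c/2=11/800: DF=(1905583/2000000 − 11/800·(0.990000+0.964600+0.922600+0.895300))/(1+11/800) = 8887/10000 ≈ 0.888700
step 6 [3y] swap r/2=1143/55469: DF=(1 − 1143/55469·(0.990000+0.964600+0.922600+0.895300+0.888700))/(1+1143/55469) = 8857/10000 ≈ 0.885700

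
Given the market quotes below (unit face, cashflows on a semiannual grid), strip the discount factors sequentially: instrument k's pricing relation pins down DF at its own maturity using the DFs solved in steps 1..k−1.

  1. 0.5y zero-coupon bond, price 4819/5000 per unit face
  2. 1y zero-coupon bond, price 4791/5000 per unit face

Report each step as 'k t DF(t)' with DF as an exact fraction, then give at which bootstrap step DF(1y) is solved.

1 1/2 4819/5000
2 1 4791/5000
DF(1y) is solved at step 2

step 1 [0.5y] zero: DF = P = 4819/5000 ≈ 0.963800
step 2 [1y] zero: DF = P = 4791/5000 ≈ 0.958200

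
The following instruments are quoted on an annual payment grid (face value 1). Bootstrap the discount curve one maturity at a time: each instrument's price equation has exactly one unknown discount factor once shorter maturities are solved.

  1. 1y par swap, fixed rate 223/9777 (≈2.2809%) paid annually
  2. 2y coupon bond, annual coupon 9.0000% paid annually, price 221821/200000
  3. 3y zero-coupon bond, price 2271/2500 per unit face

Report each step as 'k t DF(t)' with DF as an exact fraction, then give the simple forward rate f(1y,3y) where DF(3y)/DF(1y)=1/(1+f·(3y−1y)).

1 1 9777/10000
2 2 1171/1250
3 3 2271/2500
f(1y,3y) = ((9777/10000)/(2271/2500) − 1)/(2) = 231/6056 ≈ 3.8144%

step 1 [1y] swap r/1=223/9777: DF=(1 − 223/9777·(0))/(1+223/9777) = 9777/10000 ≈ 0.977700
step 2 [2y] bond c/1=9/100: DF=(221821/200000 − 9/100·(0.977700))/(1+9/100) = 1171/1250 ≈ 0.936800
step 3 [3y] zero: DF = P = 2271/2500 ≈ 0.908400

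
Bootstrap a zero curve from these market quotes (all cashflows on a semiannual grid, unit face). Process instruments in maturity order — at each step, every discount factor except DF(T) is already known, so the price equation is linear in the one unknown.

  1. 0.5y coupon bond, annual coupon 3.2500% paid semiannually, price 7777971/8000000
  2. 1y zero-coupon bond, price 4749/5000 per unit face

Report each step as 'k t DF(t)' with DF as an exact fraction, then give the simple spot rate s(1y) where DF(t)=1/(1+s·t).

1 1/2 9567/10000
2 1 4749/5000
s(1y) = (1/(4749/5000) − 1)/(1) = 251/4749 ≈ 5.2853%

step 1 [0.5y] bond c/2=13/800: DF=(7777971/8000000 − 13/800·(0))/(1+13/800) = 9567/10000 ≈ 0.956700
step 2 [1y] zero: DF = P = 4749/5000 ≈ 0.949800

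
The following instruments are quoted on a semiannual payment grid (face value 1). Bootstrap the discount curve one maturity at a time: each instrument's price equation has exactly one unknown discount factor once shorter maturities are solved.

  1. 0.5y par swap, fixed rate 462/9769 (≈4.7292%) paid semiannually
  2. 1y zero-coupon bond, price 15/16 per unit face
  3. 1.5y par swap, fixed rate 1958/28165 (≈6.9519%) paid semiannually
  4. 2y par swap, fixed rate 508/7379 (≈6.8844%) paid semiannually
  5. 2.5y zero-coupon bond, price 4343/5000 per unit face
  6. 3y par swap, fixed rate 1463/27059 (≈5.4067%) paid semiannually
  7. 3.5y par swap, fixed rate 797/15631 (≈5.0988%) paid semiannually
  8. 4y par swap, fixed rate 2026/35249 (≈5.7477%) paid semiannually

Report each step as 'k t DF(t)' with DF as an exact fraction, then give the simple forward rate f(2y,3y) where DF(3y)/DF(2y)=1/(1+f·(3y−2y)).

1 1/2 9769/10000
2 1 15/16
3 3/2 9021/10000
4 2 873/1000
5 5/2 4343/5000
6 3 8537/10000
7 7/2 4203/5000
8 4 3987/5000
f(2y,3y) = ((873/1000)/(8537/10000) − 1)/(1) = 193/8537 ≈ 2.2607%

step 1 [0.5y] swap r/2=231/9769: DF=(1 − 231/9769·(0))/(1+231/9769) = 9769/10000 ≈ 0.976900
step 2 [1y] zero: DF = P = 15/16 ≈ 0.937500
step 3 [1.5y] swap r/2=979/28165: DF=(1 − 979/28165·(0.976900+0.937500))/(1+979/28165) = 9021/10000 ≈ 0.902100
step 4 [2y] swap r/2=254/7379: DF=(1 − 254/7379·(0.976900+0.937500+0.902100))/(1+254/7379) = 873/1000 ≈ 0.873000
step 5 [2.5y] zero: DF = P = 4343/5000 ≈ 0.868600
step 6 [3y] swap r/2=1463/54118: DF=(1 − 1463/54118·(0.976900+0.937500+0.902100+0.873000+0.868600))/(1+1463/54118) = 8537/10000 ≈ 0.853700
step 7 [3.5y] swap r/2=797/31262: DF=(1 − 797/31262·(0.976900+0.937500+0.902100+0.873000+0.868600+0.853700))/(1+797/31262) = 4203/5000 ≈ 0.840600
step 8 [4y] swap r/2=1013/35249: DF=(1 − 1013/35249·(0.976900+0.937500+0.902100+0.873000+0.868600+0.853700+0.840600))/(1+1013/35249) = 3987/5000 ≈ 0.797400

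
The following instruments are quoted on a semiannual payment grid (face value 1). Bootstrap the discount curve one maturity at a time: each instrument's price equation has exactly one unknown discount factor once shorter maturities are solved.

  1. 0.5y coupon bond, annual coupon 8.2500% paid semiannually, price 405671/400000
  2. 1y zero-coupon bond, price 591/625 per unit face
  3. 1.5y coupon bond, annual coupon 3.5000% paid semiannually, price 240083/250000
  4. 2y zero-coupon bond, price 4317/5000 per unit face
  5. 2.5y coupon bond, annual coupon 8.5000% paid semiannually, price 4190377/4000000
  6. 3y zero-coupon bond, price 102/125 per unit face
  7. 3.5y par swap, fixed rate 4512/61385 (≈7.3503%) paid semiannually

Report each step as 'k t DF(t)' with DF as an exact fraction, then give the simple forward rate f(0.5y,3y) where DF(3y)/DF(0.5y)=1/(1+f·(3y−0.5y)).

1 1/2 487/500
2 1 591/625
3 3/2 2277/2500
4 2 4317/5000
5 5/2 8543/10000
6 3 102/125
7 7/2 484/625
f(0.5y,3y) = ((487/500)/(102/125) − 1)/(5/2) = 79/1020 ≈ 7.7451%

step 1 [0.5y] bond c/2=33/800: DF=(405671/400000 − 33/800·(0))/(1+33/800) = 487/500 ≈ 0.974000
step 2 [1y] zero: DF = P = 591/625 ≈ 0.945600
step 3 [1.5y] bond c/2=7/400: DF=(240083/250000 − 7/400·(0.974000+0.945600))/(1+7/400) = 2277/2500 ≈ 0.910800
step 4 [2y] zero: DF = P = 4317/5000 ≈ 0.863400
step 5 [2.5y] bond c/2=17/400: DF=(4190377/4000000 − 17/400·(0.974000+0.945600+0.910800+0.863400))/(1+17/400) = 8543/10000 ≈ 0.854300
step 6 [3y] zero: DF = P = 102/125 ≈ 0.816000
step 7 [3.5y] swap r/2=2256/61385: DF=(1 − 2256/61385·(0.974000+0.945600+0.910800+0.863400+0.854300+0.816000))/(1+2256/61385) = 484/625 ≈ 0.774400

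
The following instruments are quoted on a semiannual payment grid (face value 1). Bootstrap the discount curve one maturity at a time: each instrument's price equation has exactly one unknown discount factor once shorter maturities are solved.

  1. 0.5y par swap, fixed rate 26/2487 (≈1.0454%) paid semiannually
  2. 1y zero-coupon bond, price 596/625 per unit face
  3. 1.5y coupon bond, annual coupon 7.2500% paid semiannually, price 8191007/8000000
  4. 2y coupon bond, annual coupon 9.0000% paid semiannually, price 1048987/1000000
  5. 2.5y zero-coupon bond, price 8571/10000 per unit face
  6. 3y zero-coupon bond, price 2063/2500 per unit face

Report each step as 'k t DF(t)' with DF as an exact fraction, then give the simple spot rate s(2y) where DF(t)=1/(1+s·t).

1 1/2 2487/2500
2 1 596/625
3 3/2 9199/10000
4 2 8803/10000
5 5/2 8571/10000
6 3 2063/2500
s(2y) = (1/(8803/10000) − 1)/(2) = 1197/17606 ≈ 6.7988%

step 1 [0.5y] swap r/2=13/2487: DF=(1 − 13/2487·(0))/(1+13/2487) = 2487/2500 ≈ 0.994800
step 2 [1y] zero: DF = P = 596/625 ≈ 0.953600
step 3 [1.5y] bond c/2=29/800: DF=(8191007/8000000 − 29/800·(0.994800+0.953600))/(1+29/800) = 9199/10000 ≈ 0.919900
step 4 [2y] bond c/2=9/200: DF=(1048987/1000000 − 9/200·(0.994800+0.953600+0.919900))/(1+9/200) = 8803/10000 ≈ 0.880300
step 5 [2.5y] zero: DF = P = 8571/10000 ≈ 0.857100
step 6 [3y] zero: DF = P = 2063/2500 ≈ 0.825200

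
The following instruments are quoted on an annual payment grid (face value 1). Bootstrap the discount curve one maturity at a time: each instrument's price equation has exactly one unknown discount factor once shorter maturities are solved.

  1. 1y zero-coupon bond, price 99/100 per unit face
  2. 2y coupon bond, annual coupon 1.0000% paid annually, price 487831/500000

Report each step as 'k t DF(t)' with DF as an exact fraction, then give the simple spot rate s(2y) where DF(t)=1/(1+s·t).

1 1 99/100
2 2 4781/5000
s(2y) = (1/(4781/5000) − 1)/(2) = 219/9562 ≈ 2.2903%

step 1 [1y] zero: DF = P = 99/100 ≈ 0.990000
step 2 [2y] bond c/1=1/100: DF=(487831/500000 − 1/100·(0.990000))/(1+1/100) = 4781/5000 ≈ 0.956200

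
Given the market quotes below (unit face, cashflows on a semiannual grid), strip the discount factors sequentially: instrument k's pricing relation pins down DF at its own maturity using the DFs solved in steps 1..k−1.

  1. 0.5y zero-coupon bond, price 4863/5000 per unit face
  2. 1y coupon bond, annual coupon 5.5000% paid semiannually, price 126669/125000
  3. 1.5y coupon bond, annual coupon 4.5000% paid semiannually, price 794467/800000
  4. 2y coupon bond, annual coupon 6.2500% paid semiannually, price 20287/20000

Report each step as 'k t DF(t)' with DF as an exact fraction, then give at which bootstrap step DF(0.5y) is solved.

1 1/2 4863/5000
2 1 4801/5000
3 3/2 9287/10000
4 2 8969/10000
DF(0.5y) is solved at step 1

step 1 [0.5y] zero: DF = P = 4863/5000 ≈ 0.972600
step 2 [1y] bond c/2=11/400: DF=(126669/125000 − 11/400·(0.972600))/(1+11/400) = 4801/5000 ≈ 0.960200
step 3 [1.5y] bond c/2=9/400: DF=(794467/800000 − 9/400·(0.972600+0.960200))/(1+9/400) = 9287/10000 ≈ 0.928700
step 4 [2y] bond c/2=1/32: DF=(20287/20000 − 1/32·(0.972600+0.960200+0.928700))/(1+1/32) = 8969/10000 ≈ 0.896900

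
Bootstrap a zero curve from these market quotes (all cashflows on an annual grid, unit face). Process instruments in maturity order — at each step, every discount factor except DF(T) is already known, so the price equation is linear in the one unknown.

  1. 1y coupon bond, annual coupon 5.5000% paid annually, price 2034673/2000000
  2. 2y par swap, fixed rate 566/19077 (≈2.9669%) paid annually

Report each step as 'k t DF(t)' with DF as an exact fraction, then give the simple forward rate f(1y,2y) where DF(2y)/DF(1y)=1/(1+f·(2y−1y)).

step 1 [1y] bond c/1=11/200: DF=(2034673/2000000 − 11/200·(0))/(1+11/200) = 9643/10000 ≈ 0.964300
step 2 [2y] swap r/1=566/19077: DF=(1 − 566/19077·(0.964300))/(1+566/19077) = 4717/5000 ≈ 0.943400

1 1 9643/10000
2 2 4717/5000
f(1y,2y) = ((9643/10000)/(4717/5000) − 1)/(1) = 209/9434 ≈ 2.2154%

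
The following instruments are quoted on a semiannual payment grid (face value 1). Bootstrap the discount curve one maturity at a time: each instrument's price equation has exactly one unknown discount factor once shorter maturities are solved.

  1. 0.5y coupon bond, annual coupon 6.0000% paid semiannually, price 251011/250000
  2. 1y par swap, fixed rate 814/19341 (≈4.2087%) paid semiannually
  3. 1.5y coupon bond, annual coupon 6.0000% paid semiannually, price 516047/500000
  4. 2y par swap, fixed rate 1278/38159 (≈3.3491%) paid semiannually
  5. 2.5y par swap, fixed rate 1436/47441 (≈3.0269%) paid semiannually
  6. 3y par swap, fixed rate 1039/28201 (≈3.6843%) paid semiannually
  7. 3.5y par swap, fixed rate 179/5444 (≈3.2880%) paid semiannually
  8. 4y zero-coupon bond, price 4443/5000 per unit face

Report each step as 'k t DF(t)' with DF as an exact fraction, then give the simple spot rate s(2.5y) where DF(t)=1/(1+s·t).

step 1 [0.5y] bond c/2=3/100: DF=(251011/250000 − 3/100·(0))/(1+3/100) = 2437/2500 ≈ 0.974800
step 2 [1y] swap r/2=407/19341: DF=(1 − 407/19341·(0.974800))/(1+407/19341) = 9593/10000 ≈ 0.959300
step 3 [1.5y] bond c/2=3/100: DF=(516047/500000 − 3/100·(0.974800+0.959300))/(1+3/100) = 9457/10000 ≈ 0.945700
step 4 [2y] swap r/2=639/38159: DF=(1 − 639/38159·(0.974800+0.959300+0.945700))/(1+639/38159) = 9361/10000 ≈ 0.936100
step 5 [2.5y] swap r/2=718/47441: DF=(1 − 718/47441·(0.974800+0.959300+0.945700+0.936100))/(1+718/47441) = 4641/5000 ≈ 0.928200
step 6 [3y] swap r/2=1039/56402: DF=(1 − 1039/56402·(0.974800+0.959300+0.945700+0.936100+0.928200))/(1+1039/56402) = 8961/10000 ≈ 0.896100
step 7 [3.5y] swap r/2=179/10888: DF=(1 − 179/10888·(0.974800+0.959300+0.945700+0.936100+0.928200+0.896100))/(1+179/10888) = 4463/5000 ≈ 0.892600
step 8 [4y] zero: DF = P = 4443/5000 ≈ 0.888600

1 1/2 2437/2500
2 1 9593/10000
3 3/2 9457/10000
4 2 9361/10000
5 5/2 4641/5000
6 3 8961/10000
7 7/2 4463/5000
8 4 4443/5000
s(2.5y) = (1/(4641/5000) − 1)/(5/2) = 718/23205 ≈ 3.0942%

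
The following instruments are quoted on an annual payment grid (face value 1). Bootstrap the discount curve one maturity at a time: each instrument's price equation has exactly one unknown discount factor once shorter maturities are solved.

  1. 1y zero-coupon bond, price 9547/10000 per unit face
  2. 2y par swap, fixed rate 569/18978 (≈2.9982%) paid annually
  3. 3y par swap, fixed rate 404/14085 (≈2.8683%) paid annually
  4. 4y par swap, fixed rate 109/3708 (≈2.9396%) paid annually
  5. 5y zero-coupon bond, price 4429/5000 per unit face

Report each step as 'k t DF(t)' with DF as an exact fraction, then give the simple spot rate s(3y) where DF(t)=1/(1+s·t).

1 1 9547/10000
2 2 9431/10000
3 3 1149/1250
4 4 891/1000
5 5 4429/5000
s(3y) = (1/(1149/1250) − 1)/(3) = 101/3447 ≈ 2.9301%

step 1 [1y] zero: DF = P = 9547/10000 ≈ 0.954700
step 2 [2y] swap r/1=569/18978: DF=(1 − 569/18978·(0.954700))/(1+569/18978) = 9431/10000 ≈ 0.943100
step 3 [3y] swap r/1=404/14085: DF=(1 − 404/14085·(0.954700+0.943100))/(1+404/14085) = 1149/1250 ≈ 0.919200
step 4 [4y] swap r/1=109/3708: DF=(1 − 109/3708·(0.954700+0.943100+0.919200))/(1+109/3708) = 891/1000 ≈ 0.891000
step 5 [5y] zero: DF = P = 4429/5000 ≈ 0.885800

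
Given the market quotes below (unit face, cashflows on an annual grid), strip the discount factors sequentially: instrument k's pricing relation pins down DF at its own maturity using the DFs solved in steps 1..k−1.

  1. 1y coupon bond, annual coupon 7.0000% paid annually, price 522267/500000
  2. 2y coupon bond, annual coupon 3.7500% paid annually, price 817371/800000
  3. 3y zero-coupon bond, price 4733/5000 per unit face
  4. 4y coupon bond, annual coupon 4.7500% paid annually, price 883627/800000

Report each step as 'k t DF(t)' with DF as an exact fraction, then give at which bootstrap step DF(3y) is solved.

step 1 [1y] bond c/1=7/100: DF=(522267/500000 − 7/100·(0))/(1+7/100) = 4881/5000 ≈ 0.976200
step 2 [2y] bond c/1=3/80: DF=(817371/800000 − 3/80·(0.976200))/(1+3/80) = 1899/2000 ≈ 0.949500
step 3 [3y] zero: DF = P = 4733/5000 ≈ 0.946600
step 4 [4y] bond c/1=19/400: DF=(883627/800000 − 19/400·(0.976200+0.949500+0.946600))/(1+19/400) = 4621/5000 ≈ 0.924200

1 1 4881/5000
2 2 1899/2000
3 3 4733/5000
4 4 4621/5000
DF(3y) is solved at step 3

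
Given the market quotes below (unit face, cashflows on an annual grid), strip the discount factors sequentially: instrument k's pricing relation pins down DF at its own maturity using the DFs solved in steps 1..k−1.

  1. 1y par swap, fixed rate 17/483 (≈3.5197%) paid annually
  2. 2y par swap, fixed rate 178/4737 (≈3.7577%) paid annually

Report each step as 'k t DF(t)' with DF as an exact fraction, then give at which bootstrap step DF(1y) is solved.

1 1 483/500
2 2 1161/1250
DF(1y) is solved at step 1

step 1 [1y] swap r/1=17/483: DF=(1 − 17/483·(0))/(1+17/483) = 483/500 ≈ 0.966000
step 2 [2y] swap r/1=178/4737: DF=(1 − 178/4737·(0.966000))/(1+178/4737) = 1161/1250 ≈ 0.928800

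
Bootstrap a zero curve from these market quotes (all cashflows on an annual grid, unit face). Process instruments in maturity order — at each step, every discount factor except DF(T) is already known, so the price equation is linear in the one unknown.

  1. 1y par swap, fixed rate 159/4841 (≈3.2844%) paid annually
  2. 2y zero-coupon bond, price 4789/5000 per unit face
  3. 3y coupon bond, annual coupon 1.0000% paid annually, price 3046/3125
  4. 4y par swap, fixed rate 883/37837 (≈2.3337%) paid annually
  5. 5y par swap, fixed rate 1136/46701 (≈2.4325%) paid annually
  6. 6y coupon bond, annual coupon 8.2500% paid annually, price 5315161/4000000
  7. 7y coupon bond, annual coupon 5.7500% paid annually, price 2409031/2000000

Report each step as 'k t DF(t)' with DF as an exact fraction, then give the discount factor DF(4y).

step 1 [1y] swap r/1=159/4841: DF=(1 − 159/4841·(0))/(1+159/4841) = 4841/5000 ≈ 0.968200
step 2 [2y] zero: DF = P = 4789/5000 ≈ 0.957800
step 3 [3y] bond c/1=1/100: DF=(3046/3125 − 1/100·(0.968200+0.957800))/(1+1/100) = 473/500 ≈ 0.946000
step 4 [4y] swap r/1=883/37837: DF=(1 − 883/37837·(0.968200+0.957800+0.946000))/(1+883/37837) = 9117/10000 ≈ 0.911700
step 5 [5y] swap r/1=1136/46701: DF=(1 − 1136/46701·(0.968200+0.957800+0.946000+0.911700))/(1+1136/46701) = 554/625 ≈ 0.886400
step 6 [6y] bond c/1=33/400: DF=(5315161/4000000 − 33/400·(0.968200+0.957800+0.946000+0.911700+0.886400))/(1+33/400) = 2179/2500 ≈ 0.871600
step 7 [7y] bond c/1=23/400: DF=(2409031/2000000 − 23/400·(0.968200+0.957800+0.946000+0.911700+0.886400+0.871600))/(1+23/400) = 8377/10000 ≈ 0.837700

1 1 4841/5000
2 2 4789/5000
3 3 473/500
4 4 9117/10000
5 5 554/625
6 6 2179/2500
7 7 8377/10000
DF(4y) = 9117/10000 ≈ 0.911700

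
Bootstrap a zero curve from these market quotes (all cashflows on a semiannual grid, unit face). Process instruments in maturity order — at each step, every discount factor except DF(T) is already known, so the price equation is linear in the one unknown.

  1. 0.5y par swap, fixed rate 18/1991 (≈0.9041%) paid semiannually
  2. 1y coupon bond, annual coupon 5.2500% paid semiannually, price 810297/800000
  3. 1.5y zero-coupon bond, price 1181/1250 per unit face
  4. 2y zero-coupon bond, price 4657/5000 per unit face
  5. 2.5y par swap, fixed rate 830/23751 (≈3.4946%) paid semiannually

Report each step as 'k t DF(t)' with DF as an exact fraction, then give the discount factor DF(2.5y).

1 1/2 1991/2000
2 1 1923/2000
3 3/2 1181/1250
4 2 4657/5000
5 5/2 917/1000
DF(2.5y) = 917/1000 ≈ 0.917000

step 1 [0.5y] swap r/2=9/1991: DF=(1 − 9/1991·(0))/(1+9/1991) = 1991/2000 ≈ 0.995500
step 2 [1y] bond c/2=21/800: DF=(810297/800000 − 21/800·(0.995500))/(1+21/800) = 1923/2000 ≈ 0.961500
step 3 [1.5y] zero: DF = P = 1181/1250 ≈ 0.944800
step 4 [2y] zero: DF = P = 4657/5000 ≈ 0.931400
step 5 [2.5y] swap r/2=415/23751: DF=(1 − 415/23751·(0.995500+0.961500+0.944800+0.931400))/(1+415/23751) = 917/1000 ≈ 0.917000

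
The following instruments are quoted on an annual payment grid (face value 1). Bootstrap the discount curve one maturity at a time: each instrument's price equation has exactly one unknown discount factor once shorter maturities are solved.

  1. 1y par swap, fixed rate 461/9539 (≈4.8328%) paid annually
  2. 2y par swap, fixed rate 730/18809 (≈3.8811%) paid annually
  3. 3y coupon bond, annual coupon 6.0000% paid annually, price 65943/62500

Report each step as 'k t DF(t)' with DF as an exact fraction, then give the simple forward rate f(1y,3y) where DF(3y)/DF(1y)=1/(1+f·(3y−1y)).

1 1 9539/10000
2 2 927/1000
3 3 8889/10000
f(1y,3y) = ((9539/10000)/(8889/10000) − 1)/(2) = 325/8889 ≈ 3.6562%

step 1 [1y] swap r/1=461/9539: DF=(1 − 461/9539·(0))/(1+461/9539) = 9539/10000 ≈ 0.953900
step 2 [2y] swap r/1=730/18809: DF=(1 − 730/18809·(0.953900))/(1+730/18809) = 927/1000 ≈ 0.927000
step 3 [3y] bond c/1=3/50: DF=(65943/62500 − 3/50·(0.953900+0.927000))/(1+3/50) = 8889/10000 ≈ 0.888900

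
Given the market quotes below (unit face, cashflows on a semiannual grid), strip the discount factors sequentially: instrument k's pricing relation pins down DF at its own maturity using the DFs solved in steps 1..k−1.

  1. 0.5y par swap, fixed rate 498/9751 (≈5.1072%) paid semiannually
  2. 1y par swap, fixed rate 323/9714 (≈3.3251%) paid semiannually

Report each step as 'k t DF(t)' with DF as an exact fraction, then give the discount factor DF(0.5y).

1 1/2 9751/10000
2 1 9677/10000
DF(0.5y) = 9751/10000 ≈ 0.975100

step 1 [0.5y] swap r/2=249/9751: DF=(1 − 249/9751·(0))/(1+249/9751) = 9751/10000 ≈ 0.975100
step 2 [1y] swap r/2=323/19428: DF=(1 − 323/19428·(0.975100))/(1+323/19428) = 9677/10000 ≈ 0.967700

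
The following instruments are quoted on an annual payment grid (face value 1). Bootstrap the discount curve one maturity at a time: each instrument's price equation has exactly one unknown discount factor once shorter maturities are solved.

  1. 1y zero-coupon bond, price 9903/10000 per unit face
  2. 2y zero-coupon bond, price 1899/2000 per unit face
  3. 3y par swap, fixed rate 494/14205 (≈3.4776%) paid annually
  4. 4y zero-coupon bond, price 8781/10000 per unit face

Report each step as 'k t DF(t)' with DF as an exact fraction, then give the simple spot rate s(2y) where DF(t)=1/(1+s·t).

1 1 9903/10000
2 2 1899/2000
3 3 2253/2500
4 4 8781/10000
s(2y) = (1/(1899/2000) − 1)/(2) = 101/3798 ≈ 2.6593%

step 1 [1y] zero: DF = P = 9903/10000 ≈ 0.990300
step 2 [2y] zero: DF = P = 1899/2000 ≈ 0.949500
step 3 [3y] swap r/1=494/14205: DF=(1 − 494/14205·(0.990300+0.949500))/(1+494/14205) = 2253/2500 ≈ 0.901200
step 4 [4y] zero: DF = P = 8781/10000 ≈ 0.878100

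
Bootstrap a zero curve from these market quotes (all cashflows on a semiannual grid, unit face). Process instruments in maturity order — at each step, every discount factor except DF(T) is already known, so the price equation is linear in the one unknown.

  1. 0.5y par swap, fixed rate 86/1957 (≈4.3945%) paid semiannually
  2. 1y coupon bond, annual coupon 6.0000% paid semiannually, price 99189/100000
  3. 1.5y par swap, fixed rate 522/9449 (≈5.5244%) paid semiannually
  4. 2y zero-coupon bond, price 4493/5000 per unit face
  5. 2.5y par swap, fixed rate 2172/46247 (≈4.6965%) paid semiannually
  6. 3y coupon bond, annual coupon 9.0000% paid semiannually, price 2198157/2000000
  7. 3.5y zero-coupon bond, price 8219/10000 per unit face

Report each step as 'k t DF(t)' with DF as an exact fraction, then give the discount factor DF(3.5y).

1 1/2 1957/2000
2 1 1869/2000
3 3/2 9217/10000
4 2 4493/5000
5 5/2 4457/5000
6 3 4263/5000
7 7/2 8219/10000
DF(3.5y) = 8219/10000 ≈ 0.821900

step 1 [0.5y] swap r/2=43/1957: DF=(1 − 43/1957·(0))/(1+43/1957) = 1957/2000 ≈ 0.978500
step 2 [1y] bond c/2=3/100: DF=(99189/100000 − 3/100·(0.978500))/(1+3/100) = 1869/2000 ≈ 0.934500
step 3 [1.5y] swap r/2=261/9449: DF=(1 − 261/9449·(0.978500+0.934500))/(1+261/9449) = 9217/10000 ≈ 0.921700
step 4 [2y] zero: DF = P = 4493/5000 ≈ 0.898600
step 5 [2.5y] swap r/2=1086/46247: DF=(1 − 1086/46247·(0.978500+0.934500+0.921700+0.898600))/(1+1086/46247) = 4457/5000 ≈ 0.891400
step 6 [3y] bond c/2=9/200: DF=(2198157/2000000 − 9/200·(0.978500+0.934500+0.921700+0.898600+0.891400))/(1+9/200) = 4263/5000 ≈ 0.852600
step 7 [3.5y] zero: DF = P = 8219/10000 ≈ 0.821900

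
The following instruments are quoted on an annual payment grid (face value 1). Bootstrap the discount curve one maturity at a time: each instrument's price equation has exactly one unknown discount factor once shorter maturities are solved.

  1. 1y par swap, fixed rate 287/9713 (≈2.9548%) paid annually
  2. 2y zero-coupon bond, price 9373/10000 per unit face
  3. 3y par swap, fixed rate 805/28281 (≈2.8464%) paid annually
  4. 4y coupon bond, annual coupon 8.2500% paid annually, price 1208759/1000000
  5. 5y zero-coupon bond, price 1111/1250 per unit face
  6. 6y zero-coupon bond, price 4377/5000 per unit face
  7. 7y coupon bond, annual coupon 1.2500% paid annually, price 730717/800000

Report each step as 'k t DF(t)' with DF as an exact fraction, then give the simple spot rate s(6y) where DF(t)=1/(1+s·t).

1 1 9713/10000
2 2 9373/10000
3 3 1839/2000
4 4 9011/10000
5 5 1111/1250
6 6 4377/5000
7 7 8343/10000
s(6y) = (1/(4377/5000) − 1)/(6) = 623/26262 ≈ 2.3722%

step 1 [1y] swap r/1=287/9713: DF=(1 − 287/9713·(0))/(1+287/9713) = 9713/10000 ≈ 0.971300
step 2 [2y] zero: DF = P = 9373/10000 ≈ 0.937300
step 3 [3y] swap r/1=805/28281: DF=(1 − 805/28281·(0.971300+0.937300))/(1+805/28281) = 1839/2000 ≈ 0.919500
step 4 [4y] bond c/1=33/400: DF=(1208759/1000000 − 33/400·(0.971300+0.937300+0.919500))/(1+33/400) = 9011/10000 ≈ 0.901100
step 5 [5y] zero: DF = P = 1111/1250 ≈ 0.888800
step 6 [6y] zero: DF = P = 4377/5000 ≈ 0.875400
step 7 [7y] bond c/1=1/80: DF=(730717/800000 − 1/80·(0.971300+0.937300+0.919500+0.901100+0.888800+0.875400))/(1+1/80) = 8343/10000 ≈ 0.834300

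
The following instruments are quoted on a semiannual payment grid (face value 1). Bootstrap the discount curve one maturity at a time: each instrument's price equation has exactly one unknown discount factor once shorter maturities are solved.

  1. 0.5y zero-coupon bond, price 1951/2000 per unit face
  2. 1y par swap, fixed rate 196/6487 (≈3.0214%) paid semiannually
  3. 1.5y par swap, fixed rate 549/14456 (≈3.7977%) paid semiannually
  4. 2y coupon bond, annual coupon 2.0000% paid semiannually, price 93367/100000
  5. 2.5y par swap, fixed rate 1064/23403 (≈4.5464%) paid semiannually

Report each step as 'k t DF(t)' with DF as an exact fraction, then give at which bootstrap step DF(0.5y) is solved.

step 1 [0.5y] zero: DF = P = 1951/2000 ≈ 0.975500
step 2 [1y] swap r/2=98/6487: DF=(1 − 98/6487·(0.975500))/(1+98/6487) = 4853/5000 ≈ 0.970600
step 3 [1.5y] swap r/2=549/28912: DF=(1 − 549/28912·(0.975500+0.970600))/(1+549/28912) = 9451/10000 ≈ 0.945100
step 4 [2y] bond c/2=1/100: DF=(93367/100000 − 1/100·(0.975500+0.970600+0.945100))/(1+1/100) = 4479/5000 ≈ 0.895800
step 5 [2.5y] swap r/2=532/23403: DF=(1 − 532/23403·(0.975500+0.970600+0.945100+0.895800))/(1+532/23403) = 1117/1250 ≈ 0.893600

1 1/2 1951/2000
2 1 4853/5000
3 3/2 9451/10000
4 2 4479/5000
5 5/2 1117/1250
DF(0.5y) is solved at step 1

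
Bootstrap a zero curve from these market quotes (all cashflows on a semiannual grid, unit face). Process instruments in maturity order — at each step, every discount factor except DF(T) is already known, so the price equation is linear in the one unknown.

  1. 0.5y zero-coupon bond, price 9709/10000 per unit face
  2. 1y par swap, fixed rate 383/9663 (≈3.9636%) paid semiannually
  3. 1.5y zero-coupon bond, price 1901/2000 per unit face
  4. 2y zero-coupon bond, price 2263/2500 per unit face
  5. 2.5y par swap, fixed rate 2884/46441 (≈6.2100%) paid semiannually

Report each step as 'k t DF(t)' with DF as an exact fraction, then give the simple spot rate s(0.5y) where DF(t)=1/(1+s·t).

step 1 [0.5y] zero: DF = P = 9709/10000 ≈ 0.970900
step 2 [1y] swap r/2=383/19326: DF=(1 − 383/19326·(0.970900))/(1+383/19326) = 9617/10000 ≈ 0.961700
step 3 [1.5y] zero: DF = P = 1901/2000 ≈ 0.950500
step 4 [2y] zero: DF = P = 2263/2500 ≈ 0.905200
step 5 [2.5y] swap r/2=1442/46441: DF=(1 − 1442/46441·(0.970900+0.961700+0.950500+0.905200))/(1+1442/46441) = 4279/5000 ≈ 0.855800

1 1/2 9709/10000
2 1 9617/10000
3 3/2 1901/2000
4 2 2263/2500
5 5/2 4279/5000
s(0.5y) = (1/(9709/10000) − 1)/(1/2) = 582/9709 ≈ 5.9944%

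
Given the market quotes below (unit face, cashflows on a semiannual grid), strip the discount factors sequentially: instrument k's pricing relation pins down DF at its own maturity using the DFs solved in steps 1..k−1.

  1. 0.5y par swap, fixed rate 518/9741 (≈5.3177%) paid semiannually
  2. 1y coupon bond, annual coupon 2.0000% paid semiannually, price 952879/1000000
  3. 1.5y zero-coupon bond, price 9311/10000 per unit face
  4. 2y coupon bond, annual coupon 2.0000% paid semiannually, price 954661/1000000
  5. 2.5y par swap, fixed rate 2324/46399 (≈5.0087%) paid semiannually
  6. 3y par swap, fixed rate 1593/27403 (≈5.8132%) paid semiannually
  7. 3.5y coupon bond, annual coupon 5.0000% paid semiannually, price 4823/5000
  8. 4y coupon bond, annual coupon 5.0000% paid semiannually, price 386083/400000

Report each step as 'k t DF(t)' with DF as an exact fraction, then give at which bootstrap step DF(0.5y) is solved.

step 1 [0.5y] swap r/2=259/9741: DF=(1 − 259/9741·(0))/(1+259/9741) = 9741/10000 ≈ 0.974100
step 2 [1y] bond c/2=1/100: DF=(952879/1000000 − 1/100·(0.974100))/(1+1/100) = 4669/5000 ≈ 0.933800
step 3 [1.5y] zero: DF = P = 9311/10000 ≈ 0.931100
step 4 [2y] bond c/2=1/100: DF=(954661/1000000 − 1/100·(0.974100+0.933800+0.931100))/(1+1/100) = 9171/10000 ≈ 0.917100
step 5 [2.5y] swap r/2=1162/46399: DF=(1 − 1162/46399·(0.974100+0.933800+0.931100+0.917100))/(1+1162/46399) = 4419/5000 ≈ 0.883800
step 6 [3y] swap r/2=1593/54806: DF=(1 − 1593/54806·(0.974100+0.933800+0.931100+0.917100+0.883800))/(1+1593/54806) = 8407/10000 ≈ 0.840700
step 7 [3.5y] bond c/2=1/40: DF=(4823/5000 − 1/40·(0.974100+0.933800+0.931100+0.917100+0.883800+0.840700))/(1+1/40) = 4037/5000 ≈ 0.807400
step 8 [4y] bond c/2=1/40: DF=(386083/400000 − 1/40·(0.974100+0.933800+0.931100+0.917100+0.883800+0.840700+0.807400))/(1+1/40) = 7883/10000 ≈ 0.788300

1 1/2 9741/10000
2 1 4669/5000
3 3/2 9311/10000
4 2 9171/10000
5 5/2 4419/5000
6 3 8407/10000
7 7/2 4037/5000
8 4 7883/10000
DF(0.5y) is solved at step 1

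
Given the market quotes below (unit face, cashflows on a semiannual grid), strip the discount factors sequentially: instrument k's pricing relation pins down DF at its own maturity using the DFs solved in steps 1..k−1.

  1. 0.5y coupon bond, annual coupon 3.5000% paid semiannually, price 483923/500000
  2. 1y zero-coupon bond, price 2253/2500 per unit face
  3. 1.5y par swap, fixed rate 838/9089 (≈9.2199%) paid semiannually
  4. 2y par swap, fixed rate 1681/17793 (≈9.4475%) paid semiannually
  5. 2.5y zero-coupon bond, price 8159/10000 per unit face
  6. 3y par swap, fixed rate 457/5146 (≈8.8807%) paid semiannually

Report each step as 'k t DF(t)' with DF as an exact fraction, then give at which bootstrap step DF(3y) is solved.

1 1/2 1189/1250
2 1 2253/2500
3 3/2 8743/10000
4 2 8319/10000
5 5/2 8159/10000
6 3 1543/2000
DF(3y) is solved at step 6

step 1 [0.5y] bond c/2=7/400: DF=(483923/500000 − 7/400·(0))/(1+7/400) = 1189/1250 ≈ 0.951200
step 2 [1y] zero: DF = P = 2253/2500 ≈ 0.901200
step 3 [1.5y] swap r/2=419/9089: DF=(1 − 419/9089·(0.951200+0.901200))/(1+419/9089) = 8743/10000 ≈ 0.874300
step 4 [2y] swap r/2=1681/35586: DF=(1 − 1681/35586·(0.951200+0.901200+0.874300))/(1+1681/35586) = 8319/10000 ≈ 0.831900
step 5 [2.5y] zero: DF = P = 8159/10000 ≈ 0.815900
step 6 [3y] swap r/2=457/10292: DF=(1 − 457/10292·(0.951200+0.901200+0.874300+0.831900+0.815900))/(1+457/10292) = 1543/2000 ≈ 0.771500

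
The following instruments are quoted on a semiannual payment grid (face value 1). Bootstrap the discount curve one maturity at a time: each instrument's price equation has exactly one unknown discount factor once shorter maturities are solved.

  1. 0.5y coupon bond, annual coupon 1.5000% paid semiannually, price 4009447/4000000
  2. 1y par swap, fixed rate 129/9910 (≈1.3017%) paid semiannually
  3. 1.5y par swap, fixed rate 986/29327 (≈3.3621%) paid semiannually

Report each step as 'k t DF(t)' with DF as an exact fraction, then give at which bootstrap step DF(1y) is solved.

step 1 [0.5y] bond c/2=3/400: DF=(4009447/4000000 − 3/400·(0))/(1+3/400) = 9949/10000 ≈ 0.994900
step 2 [1y] swap r/2=129/19820: DF=(1 − 129/19820·(0.994900))/(1+129/19820) = 9871/10000 ≈ 0.987100
step 3 [1.5y] swap r/2=493/29327: DF=(1 − 493/29327·(0.994900+0.987100))/(1+493/29327) = 9507/10000 ≈ 0.950700

1 1/2 9949/10000
2 1 9871/10000
3 3/2 9507/10000
DF(1y) is solved at step 2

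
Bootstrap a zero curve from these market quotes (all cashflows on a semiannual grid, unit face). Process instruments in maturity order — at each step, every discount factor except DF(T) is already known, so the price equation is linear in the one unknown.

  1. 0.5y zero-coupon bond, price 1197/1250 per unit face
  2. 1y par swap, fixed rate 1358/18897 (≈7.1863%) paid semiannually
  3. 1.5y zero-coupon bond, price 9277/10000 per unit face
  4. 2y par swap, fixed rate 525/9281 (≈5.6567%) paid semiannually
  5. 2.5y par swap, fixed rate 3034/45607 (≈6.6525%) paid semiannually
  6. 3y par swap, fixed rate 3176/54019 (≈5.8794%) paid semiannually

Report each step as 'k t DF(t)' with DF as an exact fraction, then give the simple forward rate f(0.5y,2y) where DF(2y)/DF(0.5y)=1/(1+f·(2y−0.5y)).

step 1 [0.5y] zero: DF = P = 1197/1250 ≈ 0.957600
step 2 [1y] swap r/2=679/18897: DF=(1 − 679/18897·(0.957600))/(1+679/18897) = 9321/10000 ≈ 0.932100
step 3 [1.5y] zero: DF = P = 9277/10000 ≈ 0.927700
step 4 [2y] swap r/2=525/18562: DF=(1 − 525/18562·(0.957600+0.932100+0.927700))/(1+525/18562) = 179/200 ≈ 0.895000
step 5 [2.5y] swap r/2=1517/45607: DF=(1 − 1517/45607·(0.957600+0.932100+0.927700+0.895000))/(1+1517/45607) = 8483/10000 ≈ 0.848300
step 6 [3y] swap r/2=1588/54019: DF=(1 − 1588/54019·(0.957600+0.932100+0.927700+0.895000+0.848300))/(1+1588/54019) = 2103/2500 ≈ 0.841200

1 1/2 1197/1250
2 1 9321/10000
3 3/2 9277/10000
4 2 179/200
5 5/2 8483/10000
6 3 2103/2500
f(0.5y,2y) = ((1197/1250)/(179/200) − 1)/(3/2) = 626/13425 ≈ 4.6629%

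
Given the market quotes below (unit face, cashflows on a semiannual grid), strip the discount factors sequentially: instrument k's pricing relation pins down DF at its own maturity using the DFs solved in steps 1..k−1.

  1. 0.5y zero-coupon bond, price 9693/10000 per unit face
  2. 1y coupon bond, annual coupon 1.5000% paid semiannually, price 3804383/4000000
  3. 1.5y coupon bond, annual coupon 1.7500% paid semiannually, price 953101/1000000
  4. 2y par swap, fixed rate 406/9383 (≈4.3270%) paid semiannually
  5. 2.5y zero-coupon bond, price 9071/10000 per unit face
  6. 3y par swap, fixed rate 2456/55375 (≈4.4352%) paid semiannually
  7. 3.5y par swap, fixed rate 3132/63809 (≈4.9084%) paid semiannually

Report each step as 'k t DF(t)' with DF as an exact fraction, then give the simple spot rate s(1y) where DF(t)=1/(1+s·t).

1 1/2 9693/10000
2 1 1171/1250
3 3/2 9283/10000
4 2 2297/2500
5 5/2 9071/10000
6 3 2193/2500
7 7/2 4217/5000
s(1y) = (1/(1171/1250) − 1)/(1) = 79/1171 ≈ 6.7464%

step 1 [0.5y] zero: DF = P = 9693/10000 ≈ 0.969300
step 2 [1y] bond c/2=3/400: DF=(3804383/4000000 − 3/400·(0.969300))/(1+3/400) = 1171/1250 ≈ 0.936800
step 3 [1.5y] bond c/2=7/800: DF=(953101/1000000 − 7/800·(0.969300+0.936800))/(1+7/800) = 9283/10000 ≈ 0.928300
step 4 [2y] swap r/2=203/9383: DF=(1 − 203/9383·(0.969300+0.936800+0.928300))/(1+203/9383) = 2297/2500 ≈ 0.918800
step 5 [2.5y] zero: DF = P = 9071/10000 ≈ 0.907100
step 6 [3y] swap r/2=1228/55375: DF=(1 − 1228/55375·(0.969300+0.936800+0.928300+0.918800+0.907100))/(1+1228/55375) = 2193/2500 ≈ 0.877200
step 7 [3.5y] swap r/2=1566/63809: DF=(1 − 1566/63809·(0.969300+0.936800+0.928300+0.918800+0.907100+0.877200))/(1+1566/63809) = 4217/5000 ≈ 0.843400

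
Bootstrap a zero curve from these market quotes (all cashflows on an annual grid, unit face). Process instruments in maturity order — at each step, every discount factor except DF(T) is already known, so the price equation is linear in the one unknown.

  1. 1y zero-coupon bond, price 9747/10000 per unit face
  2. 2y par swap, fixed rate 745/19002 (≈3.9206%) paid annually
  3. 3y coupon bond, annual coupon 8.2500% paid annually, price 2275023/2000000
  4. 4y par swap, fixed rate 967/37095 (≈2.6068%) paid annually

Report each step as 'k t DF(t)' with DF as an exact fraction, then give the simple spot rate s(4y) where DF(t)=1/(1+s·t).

1 1 9747/10000
2 2 1851/2000
3 3 453/500
4 4 9033/10000
s(4y) = (1/(9033/10000) − 1)/(4) = 967/36132 ≈ 2.6763%

step 1 [1y] zero: DF = P = 9747/10000 ≈ 0.974700
step 2 [2y] swap r/1=745/19002: DF=(1 − 745/19002·(0.974700))/(1+745/19002) = 1851/2000 ≈ 0.925500
step 3 [3y] bond c/1=33/400: DF=(2275023/2000000 − 33/400·(0.974700+0.925500))/(1+33/400) = 453/500 ≈ 0.906000
step 4 [4y] swap r/1=967/37095: DF=(1 − 967/37095·(0.974700+0.925500+0.906000))/(1+967/37095) = 9033/10000 ≈ 0.903300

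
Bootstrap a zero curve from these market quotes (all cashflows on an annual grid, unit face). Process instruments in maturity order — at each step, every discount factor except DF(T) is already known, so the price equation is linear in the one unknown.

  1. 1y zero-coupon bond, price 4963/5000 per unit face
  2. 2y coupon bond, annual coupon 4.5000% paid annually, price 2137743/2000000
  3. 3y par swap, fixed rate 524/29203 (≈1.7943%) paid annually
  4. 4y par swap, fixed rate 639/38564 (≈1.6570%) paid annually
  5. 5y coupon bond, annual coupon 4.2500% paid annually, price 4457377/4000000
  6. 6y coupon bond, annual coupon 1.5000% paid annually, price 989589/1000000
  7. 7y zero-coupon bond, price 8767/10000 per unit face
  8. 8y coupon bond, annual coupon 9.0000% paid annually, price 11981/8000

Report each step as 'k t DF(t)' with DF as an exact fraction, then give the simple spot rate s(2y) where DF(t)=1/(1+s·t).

step 1 [1y] zero: DF = P = 4963/5000 ≈ 0.992600
step 2 [2y] bond c/1=9/200: DF=(2137743/2000000 − 9/200·(0.992600))/(1+9/200) = 9801/10000 ≈ 0.980100
step 3 [3y] swap r/1=524/29203: DF=(1 − 524/29203·(0.992600+0.980100))/(1+524/29203) = 2369/2500 ≈ 0.947600
step 4 [4y] swap r/1=639/38564: DF=(1 − 639/38564·(0.992600+0.980100+0.947600))/(1+639/38564) = 9361/10000 ≈ 0.936100
step 5 [5y] bond c/1=17/400: DF=(4457377/4000000 − 17/400·(0.992600+0.980100+0.947600+0.936100))/(1+17/400) = 9117/10000 ≈ 0.911700
step 6 [6y] bond c/1=3/200: DF=(989589/1000000 − 3/200·(0.992600+0.980100+0.947600+0.936100+0.911700))/(1+3/200) = 1809/2000 ≈ 0.904500
step 7 [7y] zero: DF = P = 8767/10000 ≈ 0.876700
step 8 [8y] bond c/1=9/100: DF=(11981/8000 − 9/100·(0.992600+0.980100+0.947600+0.936100+0.911700+0.904500+0.876700))/(1+9/100) = 2083/2500 ≈ 0.833200

1 1 4963/5000
2 2 9801/10000
3 3 2369/2500
4 4 9361/10000
5 5 9117/10000
6 6 1809/2000
7 7 8767/10000
8 8 2083/2500
s(2y) = (1/(9801/10000) − 1)/(2) = 199/19602 ≈ 1.0152%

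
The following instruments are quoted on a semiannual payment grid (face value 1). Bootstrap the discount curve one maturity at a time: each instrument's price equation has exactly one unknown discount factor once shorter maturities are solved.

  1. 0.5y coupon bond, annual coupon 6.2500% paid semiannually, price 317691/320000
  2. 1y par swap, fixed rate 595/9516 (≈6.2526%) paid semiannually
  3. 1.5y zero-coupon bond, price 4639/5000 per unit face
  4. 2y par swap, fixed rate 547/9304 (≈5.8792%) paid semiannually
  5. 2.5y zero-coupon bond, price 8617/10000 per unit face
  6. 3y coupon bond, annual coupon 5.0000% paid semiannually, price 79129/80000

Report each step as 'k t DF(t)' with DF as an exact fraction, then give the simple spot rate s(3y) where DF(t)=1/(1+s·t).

step 1 [0.5y] bond c/2=1/32: DF=(317691/320000 − 1/32·(0))/(1+1/32) = 9627/10000 ≈ 0.962700
step 2 [1y] swap r/2=595/19032: DF=(1 − 595/19032·(0.962700))/(1+595/19032) = 1881/2000 ≈ 0.940500
step 3 [1.5y] zero: DF = P = 4639/5000 ≈ 0.927800
step 4 [2y] swap r/2=547/18608: DF=(1 − 547/18608·(0.962700+0.940500+0.927800))/(1+547/18608) = 4453/5000 ≈ 0.890600
step 5 [2.5y] zero: DF = P = 8617/10000 ≈ 0.861700
step 6 [3y] bond c/2=1/40: DF=(79129/80000 − 1/40·(0.962700+0.940500+0.927800+0.890600+0.861700))/(1+1/40) = 2133/2500 ≈ 0.853200

1 1/2 9627/10000
2 1 1881/2000
3 3/2 4639/5000
4 2 4453/5000
5 5/2 8617/10000
6 3 2133/2500
s(3y) = (1/(2133/2500) − 1)/(3) = 367/6399 ≈ 5.7353%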